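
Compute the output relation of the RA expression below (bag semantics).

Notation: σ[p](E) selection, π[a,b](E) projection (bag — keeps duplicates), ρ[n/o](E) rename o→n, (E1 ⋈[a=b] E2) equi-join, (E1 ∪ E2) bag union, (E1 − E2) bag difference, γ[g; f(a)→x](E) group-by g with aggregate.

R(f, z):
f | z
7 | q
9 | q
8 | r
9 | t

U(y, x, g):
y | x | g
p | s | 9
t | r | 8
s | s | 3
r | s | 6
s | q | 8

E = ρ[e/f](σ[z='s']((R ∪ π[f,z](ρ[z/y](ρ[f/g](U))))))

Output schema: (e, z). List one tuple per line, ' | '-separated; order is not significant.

Subexpression sizes:
  R → 4
  U → 5
  ρ[f/g](U) → 5
  ρ[z/y](ρ[f/g](U)) → 5
  π[f,z](ρ[z/y](ρ[f/g](U))) → 5
  (R ∪ π[f,z](ρ[z/y](ρ[f/g](U)))) → 9
  σ[z='s']((R ∪ π[f,z](ρ[z/y](ρ[f/g](U))))) → 2
  ρ[e/f](σ[z='s']((R ∪ π[f,z](ρ[z/y](ρ[f/g](U)))))) → 2

== RESULT ==
e | z
3 | s
8 | s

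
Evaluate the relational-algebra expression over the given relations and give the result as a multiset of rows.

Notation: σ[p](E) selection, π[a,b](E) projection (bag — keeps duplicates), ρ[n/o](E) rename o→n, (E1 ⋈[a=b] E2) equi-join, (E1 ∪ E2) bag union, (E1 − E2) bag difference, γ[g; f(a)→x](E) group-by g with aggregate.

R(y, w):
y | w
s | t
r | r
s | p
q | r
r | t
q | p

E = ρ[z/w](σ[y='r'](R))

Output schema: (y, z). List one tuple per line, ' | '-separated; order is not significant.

Per-node cardinality:
  R → 6
  σ[y='r'](R) → 2
  ρ[z/w](σ[y='r'](R)) → 2

== RESULT ==
y | z
r | r
r | t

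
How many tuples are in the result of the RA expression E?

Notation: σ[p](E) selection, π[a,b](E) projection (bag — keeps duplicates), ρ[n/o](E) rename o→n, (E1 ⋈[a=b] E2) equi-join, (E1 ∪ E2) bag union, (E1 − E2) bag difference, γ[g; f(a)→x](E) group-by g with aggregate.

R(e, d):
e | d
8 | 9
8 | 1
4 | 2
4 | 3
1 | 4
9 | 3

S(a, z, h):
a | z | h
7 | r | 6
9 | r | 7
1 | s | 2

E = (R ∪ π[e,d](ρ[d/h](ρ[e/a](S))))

Row counts bottom-up:
  R → 6
  S → 3
  ρ[e/a](S) → 3
  ρ[d/h](ρ[e/a](S)) → 3
  π[e,d](ρ[d/h](ρ[e/a](S))) → 3
  (R ∪ π[e,d](ρ[d/h](ρ[e/a](S)))) → 9

|E| = 9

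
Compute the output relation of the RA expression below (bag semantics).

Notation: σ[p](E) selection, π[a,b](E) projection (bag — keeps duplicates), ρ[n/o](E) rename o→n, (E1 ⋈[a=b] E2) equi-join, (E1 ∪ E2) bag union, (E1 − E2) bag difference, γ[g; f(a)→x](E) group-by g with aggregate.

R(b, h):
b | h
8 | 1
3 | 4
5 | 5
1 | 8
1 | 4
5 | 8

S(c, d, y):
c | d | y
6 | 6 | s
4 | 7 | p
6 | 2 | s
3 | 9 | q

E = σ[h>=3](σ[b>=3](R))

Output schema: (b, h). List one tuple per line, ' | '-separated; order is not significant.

Per-node cardinality:
  R → 6
  σ[b>=3](R) → 4
  σ[h>=3](σ[b>=3](R)) → 3

== RESULT ==
b | h
3 | 4
5 | 5
5 | 8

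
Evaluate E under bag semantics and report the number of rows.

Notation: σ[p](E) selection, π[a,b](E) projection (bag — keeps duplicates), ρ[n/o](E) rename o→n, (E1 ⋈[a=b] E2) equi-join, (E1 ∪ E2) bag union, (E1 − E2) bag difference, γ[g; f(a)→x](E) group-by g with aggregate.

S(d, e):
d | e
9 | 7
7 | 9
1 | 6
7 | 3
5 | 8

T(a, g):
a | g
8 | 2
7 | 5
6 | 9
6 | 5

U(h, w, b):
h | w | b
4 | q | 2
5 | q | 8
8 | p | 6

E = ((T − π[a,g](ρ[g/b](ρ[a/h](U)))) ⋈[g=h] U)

Row counts bottom-up:
  T → 4
  U → 3
  ρ[a/h](U) → 3
  ρ[g/b](ρ[a/h](U)) → 3
  π[a,g](ρ[g/b](ρ[a/h](U))) → 3
  (T − π[a,g](ρ[g/b](ρ[a/h](U)))) → 4
  U → 3
  ((T − π[a,g](ρ[g/b](ρ[a/h](U)))) ⋈[g=h] U) → 2

|E| = 2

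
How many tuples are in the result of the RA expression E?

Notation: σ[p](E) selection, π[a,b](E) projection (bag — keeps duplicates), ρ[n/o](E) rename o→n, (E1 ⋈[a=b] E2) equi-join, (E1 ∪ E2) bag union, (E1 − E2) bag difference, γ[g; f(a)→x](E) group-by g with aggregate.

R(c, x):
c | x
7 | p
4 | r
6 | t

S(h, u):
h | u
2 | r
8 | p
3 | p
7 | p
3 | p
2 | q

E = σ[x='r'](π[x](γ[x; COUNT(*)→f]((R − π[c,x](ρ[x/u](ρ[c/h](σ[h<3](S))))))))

Stepwise |·|:
  R → 3
  S → 6
  σ[h<3](S) → 2
  ρ[c/h](σ[h<3](S)) → 2
  ρ[x/u](ρ[c/h](σ[h<3](S))) → 2
  π[c,x](ρ[x/u](ρ[c/h](σ[h<3](S)))) → 2
  (R − π[c,x](ρ[x/u](ρ[c/h](σ[h<3](S))))) → 3
  γ[x; COUNT(*)→f]((R − π[c,x](ρ[x/u](ρ[c/h](σ[h<3](S)))))) → 3
  π[x](γ[x; COUNT(*)→f]((R − π[c,x](ρ[x/u](ρ[c/h](σ[h<3](S))))))) → 3
  σ[x='r'](π[x](γ[x; COUNT(*)→f]((R − π[c,x](ρ[x/u](ρ[c/h](σ[h<3](S)))))))) → 1

|E| = 1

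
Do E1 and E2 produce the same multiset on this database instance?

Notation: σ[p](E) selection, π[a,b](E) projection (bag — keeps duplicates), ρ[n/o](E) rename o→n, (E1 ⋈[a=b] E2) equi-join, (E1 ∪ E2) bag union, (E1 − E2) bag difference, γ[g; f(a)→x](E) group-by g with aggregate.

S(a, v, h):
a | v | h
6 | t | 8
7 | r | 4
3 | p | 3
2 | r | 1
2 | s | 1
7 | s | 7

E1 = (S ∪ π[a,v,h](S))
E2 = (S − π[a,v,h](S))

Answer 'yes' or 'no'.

E1 row counts bottom-up:
  S → 6
  S → 6
  π[a,v,h](S) → 6
  (S ∪ π[a,v,h](S)) → 12
E2 row counts bottom-up:
  S → 6
  S → 6
  π[a,v,h](S) → 6
  (S − π[a,v,h](S)) → 0

E1 result:
a | v | h
2 | r | 1
2 | r | 1
2 | s | 1
2 | s | 1
3 | p | 3
3 | p | 3
6 | t | 8
6 | t | 8
7 | r | 4
7 | r | 4
7 | s | 7
7 | s | 7
E2 result:
a | v | h
(0 rows)
Witness: (2, 'r', 1) appears 2× in E1 but 0× in E2.

no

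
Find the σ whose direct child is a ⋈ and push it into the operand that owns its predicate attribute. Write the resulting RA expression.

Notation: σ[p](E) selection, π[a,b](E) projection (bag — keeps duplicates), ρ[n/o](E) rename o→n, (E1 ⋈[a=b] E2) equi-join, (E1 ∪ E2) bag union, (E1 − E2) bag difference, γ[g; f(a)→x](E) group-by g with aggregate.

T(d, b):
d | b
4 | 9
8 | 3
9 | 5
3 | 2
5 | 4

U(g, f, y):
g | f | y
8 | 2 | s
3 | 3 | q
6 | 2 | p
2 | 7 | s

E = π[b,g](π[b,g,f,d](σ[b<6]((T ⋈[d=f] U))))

σ filters on b, owned by the left side.
E' = π[b,g](π[b,g,f,d]((σ[b<6](T) ⋈[d=f] U)))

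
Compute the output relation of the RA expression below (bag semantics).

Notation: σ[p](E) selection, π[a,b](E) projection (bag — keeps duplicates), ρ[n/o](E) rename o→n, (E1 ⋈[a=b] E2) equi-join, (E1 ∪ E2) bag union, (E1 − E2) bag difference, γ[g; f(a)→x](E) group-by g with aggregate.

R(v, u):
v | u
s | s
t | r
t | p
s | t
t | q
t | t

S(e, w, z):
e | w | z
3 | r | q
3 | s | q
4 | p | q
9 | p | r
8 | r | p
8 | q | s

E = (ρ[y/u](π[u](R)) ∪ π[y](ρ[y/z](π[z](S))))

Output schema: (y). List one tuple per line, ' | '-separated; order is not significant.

Row counts bottom-up:
  R → 6
  π[u](R) → 6
  ρ[y/u](π[u](R)) → 6
  S → 6
  π[z](S) → 6
  ρ[y/z](π[z](S)) → 6
  π[y](ρ[y/z](π[z](S))) → 6
  (ρ[y/u](π[u](R)) ∪ π[y](ρ[y/z](π[z](S)))) → 12

== RESULT ==
y
p
p
q
q
q
q
r
r
s
s
t
t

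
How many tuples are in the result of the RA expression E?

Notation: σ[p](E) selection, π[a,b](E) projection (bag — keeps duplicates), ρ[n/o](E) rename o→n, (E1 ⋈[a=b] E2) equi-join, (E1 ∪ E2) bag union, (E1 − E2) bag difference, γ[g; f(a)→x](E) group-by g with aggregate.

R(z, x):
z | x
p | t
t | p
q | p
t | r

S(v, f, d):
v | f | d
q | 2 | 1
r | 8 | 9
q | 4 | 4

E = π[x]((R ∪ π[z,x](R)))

Per-node cardinality:
  R → 4
  R → 4
  π[z,x](R) → 4
  (R ∪ π[z,x](R)) → 8
  π[x]((R ∪ π[z,x](R))) → 8

|E| = 8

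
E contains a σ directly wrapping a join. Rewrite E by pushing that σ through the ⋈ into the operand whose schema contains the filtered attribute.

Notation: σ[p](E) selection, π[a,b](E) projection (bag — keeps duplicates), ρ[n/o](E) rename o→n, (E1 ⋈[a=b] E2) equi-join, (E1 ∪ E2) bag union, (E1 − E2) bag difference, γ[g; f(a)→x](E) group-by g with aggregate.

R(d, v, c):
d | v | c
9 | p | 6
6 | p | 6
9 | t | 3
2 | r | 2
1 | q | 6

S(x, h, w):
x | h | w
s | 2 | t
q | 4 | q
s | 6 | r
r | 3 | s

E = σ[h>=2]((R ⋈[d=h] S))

σ filters on h, owned by the right side.
E' = (R ⋈[d=h] σ[h>=2](S))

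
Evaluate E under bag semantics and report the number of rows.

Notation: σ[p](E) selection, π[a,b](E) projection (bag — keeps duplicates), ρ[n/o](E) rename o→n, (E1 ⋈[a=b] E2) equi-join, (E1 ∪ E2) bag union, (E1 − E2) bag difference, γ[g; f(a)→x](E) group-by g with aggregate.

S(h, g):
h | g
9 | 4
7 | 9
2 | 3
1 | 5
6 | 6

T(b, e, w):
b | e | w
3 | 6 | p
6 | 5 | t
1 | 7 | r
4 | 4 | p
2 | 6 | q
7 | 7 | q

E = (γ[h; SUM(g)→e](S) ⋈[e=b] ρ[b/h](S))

Per-node cardinality:
  S → 5
  γ[h; SUM(g)→e](S) → 5
  S → 5
  ρ[b/h](S) → 5
  (γ[h; SUM(g)→e](S) ⋈[e=b] ρ[b/h](S)) → 2

|E| = 2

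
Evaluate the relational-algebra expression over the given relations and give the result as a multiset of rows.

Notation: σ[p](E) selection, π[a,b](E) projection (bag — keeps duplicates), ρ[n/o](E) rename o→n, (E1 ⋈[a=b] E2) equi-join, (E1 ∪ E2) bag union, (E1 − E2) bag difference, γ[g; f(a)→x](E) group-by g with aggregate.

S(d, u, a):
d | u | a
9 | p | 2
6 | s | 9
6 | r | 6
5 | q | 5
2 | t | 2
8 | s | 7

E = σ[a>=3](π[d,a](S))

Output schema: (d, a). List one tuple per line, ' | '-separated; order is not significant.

Subexpression sizes:
  S → 6
  π[d,a](S) → 6
  σ[a>=3](π[d,a](S)) → 4

== RESULT ==
d | a
5 | 5
6 | 6
6 | 9
8 | 7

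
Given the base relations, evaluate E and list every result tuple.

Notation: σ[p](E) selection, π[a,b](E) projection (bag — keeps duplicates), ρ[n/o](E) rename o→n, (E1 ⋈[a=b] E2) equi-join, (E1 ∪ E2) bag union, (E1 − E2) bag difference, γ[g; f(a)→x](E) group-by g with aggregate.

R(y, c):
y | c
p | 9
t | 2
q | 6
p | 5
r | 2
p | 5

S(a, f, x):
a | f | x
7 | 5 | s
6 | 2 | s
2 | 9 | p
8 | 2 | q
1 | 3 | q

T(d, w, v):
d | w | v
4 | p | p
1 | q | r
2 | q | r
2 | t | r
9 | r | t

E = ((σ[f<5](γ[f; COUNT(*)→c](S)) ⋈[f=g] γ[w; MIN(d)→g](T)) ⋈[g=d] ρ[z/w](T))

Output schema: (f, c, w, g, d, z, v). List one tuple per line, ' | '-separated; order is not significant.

Stepwise |·|:
  S → 5
  γ[f; COUNT(*)→c](S) → 4
  σ[f<5](γ[f; COUNT(*)→c](S)) → 2
  T → 5
  γ[w; MIN(d)→g](T) → 4
  (σ[f<5](γ[f; COUNT(*)→c](S)) ⋈[f=g] γ[w; MIN(d)→g](T)) → 1
  T → 5
  ρ[z/w](T) → 5
  ((σ[f<5](γ[f; COUNT(*)→c](S)) ⋈[f=g] γ[w; MIN(d)→g](T)) ⋈[g=d] ρ[z/w](T)) → 2

== RESULT ==
f | c | w | g | d | z | v
2 | 2 | t | 2 | 2 | q | r
2 | 2 | t | 2 | 2 | t | r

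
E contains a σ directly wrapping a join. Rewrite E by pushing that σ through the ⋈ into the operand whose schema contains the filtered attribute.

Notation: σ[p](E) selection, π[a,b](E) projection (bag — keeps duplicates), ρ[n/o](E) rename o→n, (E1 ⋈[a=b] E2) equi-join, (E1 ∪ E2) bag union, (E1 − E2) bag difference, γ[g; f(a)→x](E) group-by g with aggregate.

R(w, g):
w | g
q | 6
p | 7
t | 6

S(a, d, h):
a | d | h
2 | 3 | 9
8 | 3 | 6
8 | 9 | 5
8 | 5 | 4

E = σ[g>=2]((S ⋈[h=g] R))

σ filters on g, owned by the right side.
E' = (S ⋈[h=g] σ[g>=2](R))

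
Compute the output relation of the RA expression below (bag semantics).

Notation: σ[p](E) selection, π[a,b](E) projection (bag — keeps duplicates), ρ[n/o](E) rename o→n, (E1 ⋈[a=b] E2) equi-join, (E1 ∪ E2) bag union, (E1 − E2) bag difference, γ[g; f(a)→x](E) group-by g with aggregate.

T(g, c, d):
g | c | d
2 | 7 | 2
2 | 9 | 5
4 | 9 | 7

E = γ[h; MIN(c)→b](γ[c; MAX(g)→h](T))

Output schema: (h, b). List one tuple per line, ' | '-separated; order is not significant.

Subexpression sizes:
  T → 3
  γ[c; MAX(g)→h](T) → 2
  γ[h; MIN(c)→b](γ[c; MAX(g)→h](T)) → 2

== RESULT ==
h | b
2 | 7
4 | 9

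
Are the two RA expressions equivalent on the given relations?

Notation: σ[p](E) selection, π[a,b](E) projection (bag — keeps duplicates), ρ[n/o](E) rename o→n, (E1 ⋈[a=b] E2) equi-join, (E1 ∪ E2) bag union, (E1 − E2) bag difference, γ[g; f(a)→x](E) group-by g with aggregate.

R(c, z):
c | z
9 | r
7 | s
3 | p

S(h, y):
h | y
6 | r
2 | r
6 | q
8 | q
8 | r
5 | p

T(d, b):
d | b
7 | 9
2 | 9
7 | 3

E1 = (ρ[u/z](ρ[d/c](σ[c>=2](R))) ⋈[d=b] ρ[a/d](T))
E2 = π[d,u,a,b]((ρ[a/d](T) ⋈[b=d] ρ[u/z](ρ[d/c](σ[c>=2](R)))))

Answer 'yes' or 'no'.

E1 subexpression sizes:
  R → 3
  σ[c>=2](R) → 3
  ρ[d/c](σ[c>=2](R)) → 3
  ρ[u/z](ρ[d/c](σ[c>=2](R))) → 3
  T → 3
  ρ[a/d](T) → 3
  (ρ[u/z](ρ[d/c](σ[c>=2](R))) ⋈[d=b] ρ[a/d](T)) → 3
E2 subexpression sizes:
  T → 3
  ρ[a/d](T) → 3
  R → 3
  σ[c>=2](R) → 3
  ρ[d/c](σ[c>=2](R)) → 3
  ρ[u/z](ρ[d/c](σ[c>=2](R))) → 3
  (ρ[a/d](T) ⋈[b=d] ρ[u/z](ρ[d/c](σ[c>=2](R)))) → 3
  π[d,u,a,b]((ρ[a/d](T) ⋈[b=d] ρ[u/z](ρ[d/c](σ[c>=2](R))))) → 3

E1 and E2 produce the same multiset:
d | u | a | b
3 | p | 7 | 3
9 | r | 2 | 9
9 | r | 7 | 9

yes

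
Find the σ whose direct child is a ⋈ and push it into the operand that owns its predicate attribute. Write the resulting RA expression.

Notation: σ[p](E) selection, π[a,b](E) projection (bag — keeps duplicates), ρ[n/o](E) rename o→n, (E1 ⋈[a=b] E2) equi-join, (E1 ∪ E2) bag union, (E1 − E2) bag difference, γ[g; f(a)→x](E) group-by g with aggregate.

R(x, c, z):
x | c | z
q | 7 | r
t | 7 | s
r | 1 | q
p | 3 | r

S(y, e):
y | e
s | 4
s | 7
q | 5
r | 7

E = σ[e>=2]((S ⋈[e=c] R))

σ filters on e, owned by the left side.
E' = (σ[e>=2](S) ⋈[e=c] R)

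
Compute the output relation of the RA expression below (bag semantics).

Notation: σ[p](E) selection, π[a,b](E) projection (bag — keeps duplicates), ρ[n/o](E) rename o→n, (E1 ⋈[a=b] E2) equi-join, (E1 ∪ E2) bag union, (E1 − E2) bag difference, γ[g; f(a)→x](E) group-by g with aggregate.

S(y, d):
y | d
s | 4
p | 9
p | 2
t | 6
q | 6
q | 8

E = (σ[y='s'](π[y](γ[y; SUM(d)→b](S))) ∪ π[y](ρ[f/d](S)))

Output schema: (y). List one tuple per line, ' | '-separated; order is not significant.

Per-node cardinality:
  S → 6
  γ[y; SUM(d)→b](S) → 4
  π[y](γ[y; SUM(d)→b](S)) → 4
  σ[y='s'](π[y](γ[y; SUM(d)→b](S))) → 1
  S → 6
  ρ[f/d](S) → 6
  π[y](ρ[f/d](S)) → 6
  (σ[y='s'](π[y](γ[y; SUM(d)→b](S))) ∪ π[y](ρ[f/d](S))) → 7

== RESULT ==
y
p
p
q
q
s
s
t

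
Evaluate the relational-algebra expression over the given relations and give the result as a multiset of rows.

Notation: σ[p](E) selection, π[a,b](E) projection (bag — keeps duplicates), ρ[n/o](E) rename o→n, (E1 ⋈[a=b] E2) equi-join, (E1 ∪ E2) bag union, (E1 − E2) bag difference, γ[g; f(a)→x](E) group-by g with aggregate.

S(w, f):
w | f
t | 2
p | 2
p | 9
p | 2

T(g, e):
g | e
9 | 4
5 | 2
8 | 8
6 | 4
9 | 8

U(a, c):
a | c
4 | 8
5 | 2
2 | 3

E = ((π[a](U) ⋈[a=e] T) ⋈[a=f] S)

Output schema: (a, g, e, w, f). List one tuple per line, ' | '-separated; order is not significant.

Row counts bottom-up:
  U → 3
  π[a](U) → 3
  T → 5
  (π[a](U) ⋈[a=e] T) → 3
  S → 4
  ((π[a](U) ⋈[a=e] T) ⋈[a=f] S) → 3

== RESULT ==
a | g | e | w | f
2 | 5 | 2 | p | 2
2 | 5 | 2 | p | 2
2 | 5 | 2 | t | 2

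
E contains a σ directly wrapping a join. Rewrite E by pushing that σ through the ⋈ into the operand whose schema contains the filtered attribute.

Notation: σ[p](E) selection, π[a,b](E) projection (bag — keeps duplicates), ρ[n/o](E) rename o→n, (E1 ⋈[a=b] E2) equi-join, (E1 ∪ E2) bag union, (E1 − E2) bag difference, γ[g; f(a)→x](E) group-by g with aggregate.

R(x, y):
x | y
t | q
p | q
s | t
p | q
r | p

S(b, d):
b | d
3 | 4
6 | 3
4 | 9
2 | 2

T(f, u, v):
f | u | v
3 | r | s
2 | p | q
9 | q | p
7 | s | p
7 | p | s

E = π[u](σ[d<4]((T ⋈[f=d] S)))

σ filters on d, owned by the right side.
E' = π[u]((T ⋈[f=d] σ[d<4](S)))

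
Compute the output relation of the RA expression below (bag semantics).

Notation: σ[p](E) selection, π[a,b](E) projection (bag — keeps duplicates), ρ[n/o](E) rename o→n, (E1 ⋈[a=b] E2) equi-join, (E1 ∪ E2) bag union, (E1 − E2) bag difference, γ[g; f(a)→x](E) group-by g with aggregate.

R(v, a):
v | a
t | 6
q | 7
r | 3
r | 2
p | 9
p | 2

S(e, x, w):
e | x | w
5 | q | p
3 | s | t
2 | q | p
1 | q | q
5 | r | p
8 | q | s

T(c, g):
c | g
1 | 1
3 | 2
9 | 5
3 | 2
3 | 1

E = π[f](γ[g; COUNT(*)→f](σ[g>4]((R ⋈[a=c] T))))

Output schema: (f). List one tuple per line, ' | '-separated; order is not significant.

Stepwise |·|:
  R → 6
  T → 5
  (R ⋈[a=c] T) → 4
  σ[g>4]((R ⋈[a=c] T)) → 1
  γ[g; COUNT(*)→f](σ[g>4]((R ⋈[a=c] T))) → 1
  π[f](γ[g; COUNT(*)→f](σ[g>4]((R ⋈[a=c] T)))) → 1

== RESULT ==
f
1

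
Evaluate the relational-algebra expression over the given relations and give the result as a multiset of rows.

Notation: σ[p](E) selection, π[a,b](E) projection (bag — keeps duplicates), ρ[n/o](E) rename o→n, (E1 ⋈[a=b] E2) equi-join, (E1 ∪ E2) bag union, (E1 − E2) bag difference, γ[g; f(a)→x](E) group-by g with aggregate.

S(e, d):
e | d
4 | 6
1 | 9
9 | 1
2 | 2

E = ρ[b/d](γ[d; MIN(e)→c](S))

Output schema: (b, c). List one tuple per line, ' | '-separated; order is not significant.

Per-node cardinality:
  S → 4
  γ[d; MIN(e)→c](S) → 4
  ρ[b/d](γ[d; MIN(e)→c](S)) → 4

== RESULT ==
b | c
1 | 9
2 | 2
6 | 4
9 | 1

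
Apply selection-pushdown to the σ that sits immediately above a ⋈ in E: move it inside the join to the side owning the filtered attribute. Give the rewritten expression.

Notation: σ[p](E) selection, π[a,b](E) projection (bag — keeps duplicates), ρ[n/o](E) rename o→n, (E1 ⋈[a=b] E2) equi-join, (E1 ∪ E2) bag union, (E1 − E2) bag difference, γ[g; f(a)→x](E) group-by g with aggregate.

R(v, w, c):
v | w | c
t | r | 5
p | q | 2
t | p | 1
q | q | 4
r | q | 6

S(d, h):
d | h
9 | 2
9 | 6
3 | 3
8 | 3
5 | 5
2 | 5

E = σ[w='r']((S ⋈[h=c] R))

σ filters on w, owned by the right side.
E' = (S ⋈[h=c] σ[w='r'](R))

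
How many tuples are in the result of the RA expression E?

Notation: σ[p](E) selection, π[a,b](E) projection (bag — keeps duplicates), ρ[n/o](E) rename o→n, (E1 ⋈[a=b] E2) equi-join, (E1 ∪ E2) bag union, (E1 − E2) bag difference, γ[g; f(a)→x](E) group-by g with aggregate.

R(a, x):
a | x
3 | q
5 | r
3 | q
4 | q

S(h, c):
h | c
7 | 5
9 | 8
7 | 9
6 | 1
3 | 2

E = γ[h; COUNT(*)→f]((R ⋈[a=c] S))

Row counts bottom-up:
  R → 4
  S → 5
  (R ⋈[a=c] S) → 1
  γ[h; COUNT(*)→f]((R ⋈[a=c] S)) → 1

|E| = 1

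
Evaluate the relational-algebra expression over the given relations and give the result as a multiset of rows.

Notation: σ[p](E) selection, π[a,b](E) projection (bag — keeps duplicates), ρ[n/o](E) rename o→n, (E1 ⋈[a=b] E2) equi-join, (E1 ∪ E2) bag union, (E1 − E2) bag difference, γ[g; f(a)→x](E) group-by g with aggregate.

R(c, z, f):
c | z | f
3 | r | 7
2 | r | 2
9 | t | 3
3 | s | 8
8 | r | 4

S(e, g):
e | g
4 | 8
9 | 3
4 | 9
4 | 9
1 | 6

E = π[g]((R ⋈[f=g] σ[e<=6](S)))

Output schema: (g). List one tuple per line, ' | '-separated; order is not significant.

Stepwise |·|:
  R → 5
  S → 5
  σ[e<=6](S) → 4
  (R ⋈[f=g] σ[e<=6](S)) → 1
  π[g]((R ⋈[f=g] σ[e<=6](S))) → 1

== RESULT ==
g
8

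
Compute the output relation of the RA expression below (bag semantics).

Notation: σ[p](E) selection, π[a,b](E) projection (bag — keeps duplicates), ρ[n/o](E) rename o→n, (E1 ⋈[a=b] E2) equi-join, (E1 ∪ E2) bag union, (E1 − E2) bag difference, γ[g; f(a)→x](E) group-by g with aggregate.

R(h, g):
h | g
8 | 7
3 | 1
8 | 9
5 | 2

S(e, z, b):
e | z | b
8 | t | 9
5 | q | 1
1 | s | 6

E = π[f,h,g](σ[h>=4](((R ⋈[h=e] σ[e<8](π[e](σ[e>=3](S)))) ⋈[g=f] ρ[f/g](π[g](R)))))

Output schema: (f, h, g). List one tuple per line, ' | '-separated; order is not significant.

Per-node cardinality:
  R → 4
  S → 3
  σ[e>=3](S) → 2
  π[e](σ[e>=3](S)) → 2
  σ[e<8](π[e](σ[e>=3](S))) → 1
  (R ⋈[h=e] σ[e<8](π[e](σ[e>=3](S)))) → 1
  R → 4
  π[g](R) → 4
  ρ[f/g](π[g](R)) → 4
  ((R ⋈[h=e] σ[e<8](π[e](σ[e>=3](S)))) ⋈[g=f] ρ[f/g](π[g](R))) → 1
  σ[h>=4](((R ⋈[h=e] σ[e<8](π[e](σ[e>=3](S)))) ⋈[g=f] ρ[f/g](π[g](R)))) → 1
  π[f,h,g](σ[h>=4](((R ⋈[h=e] σ[e<8](π[e](σ[e>=3](S)))) ⋈[g=f] ρ[f/g](π[g](R))))) → 1

== RESULT ==
f | h | g
2 | 5 | 2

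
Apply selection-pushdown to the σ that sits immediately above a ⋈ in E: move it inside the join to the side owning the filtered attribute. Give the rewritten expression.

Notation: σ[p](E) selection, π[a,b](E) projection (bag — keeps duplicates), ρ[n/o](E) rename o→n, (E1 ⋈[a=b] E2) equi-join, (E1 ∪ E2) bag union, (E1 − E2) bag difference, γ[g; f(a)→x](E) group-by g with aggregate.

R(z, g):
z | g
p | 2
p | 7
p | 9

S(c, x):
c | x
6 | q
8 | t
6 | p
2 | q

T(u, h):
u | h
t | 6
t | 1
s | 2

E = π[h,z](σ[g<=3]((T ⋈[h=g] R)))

σ filters on g, owned by the right side.
E' = π[h,z]((T ⋈[h=g] σ[g<=3](R)))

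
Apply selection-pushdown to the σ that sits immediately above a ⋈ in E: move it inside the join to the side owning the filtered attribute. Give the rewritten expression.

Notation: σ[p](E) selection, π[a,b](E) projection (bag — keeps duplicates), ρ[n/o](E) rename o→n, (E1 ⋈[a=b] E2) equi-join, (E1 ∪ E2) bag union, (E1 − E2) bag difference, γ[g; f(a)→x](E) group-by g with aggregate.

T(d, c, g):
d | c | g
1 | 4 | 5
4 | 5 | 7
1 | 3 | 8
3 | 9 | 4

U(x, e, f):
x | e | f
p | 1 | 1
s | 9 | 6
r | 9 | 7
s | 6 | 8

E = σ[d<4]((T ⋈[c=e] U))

σ filters on d, owned by the left side.
E' = (σ[d<4](T) ⋈[c=e] U)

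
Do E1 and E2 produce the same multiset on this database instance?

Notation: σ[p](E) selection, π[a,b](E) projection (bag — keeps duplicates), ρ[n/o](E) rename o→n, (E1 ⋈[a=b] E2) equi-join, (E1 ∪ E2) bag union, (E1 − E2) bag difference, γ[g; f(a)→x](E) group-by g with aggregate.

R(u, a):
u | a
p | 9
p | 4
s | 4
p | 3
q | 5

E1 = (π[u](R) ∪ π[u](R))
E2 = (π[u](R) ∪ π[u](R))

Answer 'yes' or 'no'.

E1 per-node cardinality:
  R → 5
  π[u](R) → 5
  R → 5
  π[u](R) → 5
  (π[u](R) ∪ π[u](R)) → 10
E2 per-node cardinality:
  R → 5
  π[u](R) → 5
  R → 5
  π[u](R) → 5
  (π[u](R) ∪ π[u](R)) → 10

E1 and E2 produce the same multiset:
u
p
p
p
p
p
p
q
q
s
s

yes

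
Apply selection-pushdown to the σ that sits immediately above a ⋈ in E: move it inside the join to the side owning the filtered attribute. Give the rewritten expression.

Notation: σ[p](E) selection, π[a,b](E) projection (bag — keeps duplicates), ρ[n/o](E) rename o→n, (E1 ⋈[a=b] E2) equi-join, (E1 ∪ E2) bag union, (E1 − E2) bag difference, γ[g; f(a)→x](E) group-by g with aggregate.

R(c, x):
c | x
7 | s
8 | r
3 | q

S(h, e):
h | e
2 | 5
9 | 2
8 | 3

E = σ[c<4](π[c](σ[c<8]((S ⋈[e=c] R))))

σ filters on c, owned by the right side.
E' = σ[c<4](π[c]((S ⋈[e=c] σ[c<8](R))))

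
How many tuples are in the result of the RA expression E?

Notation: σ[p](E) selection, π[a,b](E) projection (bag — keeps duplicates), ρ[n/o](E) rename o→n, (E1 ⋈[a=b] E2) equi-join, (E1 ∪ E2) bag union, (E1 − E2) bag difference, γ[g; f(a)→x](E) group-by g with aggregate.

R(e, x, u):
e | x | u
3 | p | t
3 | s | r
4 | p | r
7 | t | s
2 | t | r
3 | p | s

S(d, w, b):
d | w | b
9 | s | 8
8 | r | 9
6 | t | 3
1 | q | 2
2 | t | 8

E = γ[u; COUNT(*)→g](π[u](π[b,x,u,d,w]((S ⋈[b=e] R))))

Subexpression sizes:
  S → 5
  R → 6
  (S ⋈[b=e] R) → 4
  π[b,x,u,d,w]((S ⋈[b=e] R)) → 4
  π[u](π[b,x,u,d,w]((S ⋈[b=e] R))) → 4
  γ[u; COUNT(*)→g](π[u](π[b,x,u,d,w]((S ⋈[b=e] R)))) → 3

|E| = 3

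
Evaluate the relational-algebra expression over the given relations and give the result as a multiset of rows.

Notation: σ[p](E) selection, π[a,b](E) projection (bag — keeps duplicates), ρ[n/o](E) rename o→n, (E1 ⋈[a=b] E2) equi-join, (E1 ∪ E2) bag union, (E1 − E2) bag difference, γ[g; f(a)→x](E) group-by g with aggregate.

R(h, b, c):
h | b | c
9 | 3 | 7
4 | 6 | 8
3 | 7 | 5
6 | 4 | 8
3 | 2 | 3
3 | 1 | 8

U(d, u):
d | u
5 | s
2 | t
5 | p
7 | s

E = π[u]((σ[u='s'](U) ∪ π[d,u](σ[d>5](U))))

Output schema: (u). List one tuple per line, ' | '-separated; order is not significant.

Stepwise |·|:
  U → 4
  σ[u='s'](U) → 2
  U → 4
  σ[d>5](U) → 1
  π[d,u](σ[d>5](U)) → 1
  (σ[u='s'](U) ∪ π[d,u](σ[d>5](U))) → 3
  π[u]((σ[u='s'](U) ∪ π[d,u](σ[d>5](U)))) → 3

== RESULT ==
u
s
s
s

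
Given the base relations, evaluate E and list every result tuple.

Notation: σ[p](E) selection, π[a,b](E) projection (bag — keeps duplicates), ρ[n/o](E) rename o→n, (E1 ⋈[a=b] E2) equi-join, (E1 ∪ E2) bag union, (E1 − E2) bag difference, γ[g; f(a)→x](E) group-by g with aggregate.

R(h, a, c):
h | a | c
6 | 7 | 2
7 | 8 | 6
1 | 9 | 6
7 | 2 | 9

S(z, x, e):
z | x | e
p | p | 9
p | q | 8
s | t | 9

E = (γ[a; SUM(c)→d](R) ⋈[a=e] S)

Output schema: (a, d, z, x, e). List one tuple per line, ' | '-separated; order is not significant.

Row counts bottom-up:
  R → 4
  γ[a; SUM(c)→d](R) → 4
  S → 3
  (γ[a; SUM(c)→d](R) ⋈[a=e] S) → 3

== RESULT ==
a | d | z | x | e
8 | 6 | p | q | 8
9 | 6 | p | p | 9
9 | 6 | s | t | 9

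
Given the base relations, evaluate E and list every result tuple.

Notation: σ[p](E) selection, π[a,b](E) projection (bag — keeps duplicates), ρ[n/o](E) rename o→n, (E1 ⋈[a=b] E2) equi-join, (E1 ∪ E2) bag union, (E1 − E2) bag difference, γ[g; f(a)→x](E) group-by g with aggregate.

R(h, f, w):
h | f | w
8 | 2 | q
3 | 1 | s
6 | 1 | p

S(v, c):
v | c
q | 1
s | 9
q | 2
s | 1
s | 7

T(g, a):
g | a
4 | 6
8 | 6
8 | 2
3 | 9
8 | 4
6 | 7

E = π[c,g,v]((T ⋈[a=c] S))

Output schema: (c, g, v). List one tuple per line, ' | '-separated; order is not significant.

Row counts bottom-up:
  T → 6
  S → 5
  (T ⋈[a=c] S) → 3
  π[c,g,v]((T ⋈[a=c] S)) → 3

== RESULT ==
c | g | v
2 | 8 | q
7 | 6 | s
9 | 3 | s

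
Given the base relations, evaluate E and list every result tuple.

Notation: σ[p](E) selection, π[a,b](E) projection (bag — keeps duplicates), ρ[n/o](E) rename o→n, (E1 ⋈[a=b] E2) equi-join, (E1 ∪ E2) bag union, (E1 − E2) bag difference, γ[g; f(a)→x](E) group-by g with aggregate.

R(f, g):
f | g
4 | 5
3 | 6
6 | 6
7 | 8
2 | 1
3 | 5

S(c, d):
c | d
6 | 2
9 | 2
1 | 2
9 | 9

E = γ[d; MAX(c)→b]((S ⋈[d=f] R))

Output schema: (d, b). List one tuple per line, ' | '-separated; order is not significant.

Row counts bottom-up:
  S → 4
  R → 6
  (S ⋈[d=f] R) → 3
  γ[d; MAX(c)→b]((S ⋈[d=f] R)) → 1

== RESULT ==
d | b
2 | 9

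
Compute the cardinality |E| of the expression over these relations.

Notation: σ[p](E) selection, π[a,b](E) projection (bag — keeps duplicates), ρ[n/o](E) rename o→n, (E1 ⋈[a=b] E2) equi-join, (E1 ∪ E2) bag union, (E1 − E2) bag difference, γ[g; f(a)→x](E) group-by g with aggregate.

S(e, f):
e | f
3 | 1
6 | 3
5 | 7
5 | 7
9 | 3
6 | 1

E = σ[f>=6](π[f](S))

Row counts bottom-up:
  S → 6
  π[f](S) → 6
  σ[f>=6](π[f](S)) → 2

|E| = 2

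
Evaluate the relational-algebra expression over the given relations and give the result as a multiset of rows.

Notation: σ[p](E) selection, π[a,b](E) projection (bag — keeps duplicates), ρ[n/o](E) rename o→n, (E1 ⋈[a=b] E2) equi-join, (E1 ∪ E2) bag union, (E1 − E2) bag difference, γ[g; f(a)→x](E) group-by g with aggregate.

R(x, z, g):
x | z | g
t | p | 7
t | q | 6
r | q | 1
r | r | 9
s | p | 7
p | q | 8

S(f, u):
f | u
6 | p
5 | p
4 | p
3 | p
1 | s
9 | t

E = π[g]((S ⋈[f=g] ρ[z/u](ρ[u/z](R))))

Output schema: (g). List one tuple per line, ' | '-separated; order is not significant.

Per-node cardinality:
  S → 6
  R → 6
  ρ[u/z](R) → 6
  ρ[z/u](ρ[u/z](R)) → 6
  (S ⋈[f=g] ρ[z/u](ρ[u/z](R))) → 3
  π[g]((S ⋈[f=g] ρ[z/u](ρ[u/z](R)))) → 3

== RESULT ==
g
1
6
9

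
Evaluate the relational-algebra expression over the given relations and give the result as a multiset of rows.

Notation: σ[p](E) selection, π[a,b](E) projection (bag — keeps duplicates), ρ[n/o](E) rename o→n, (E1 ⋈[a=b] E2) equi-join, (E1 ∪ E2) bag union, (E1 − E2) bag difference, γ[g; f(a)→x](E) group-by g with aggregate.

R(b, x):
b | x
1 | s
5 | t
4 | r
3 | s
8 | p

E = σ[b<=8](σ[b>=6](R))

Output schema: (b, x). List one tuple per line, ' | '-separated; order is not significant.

Row counts bottom-up:
  R → 5
  σ[b>=6](R) → 1
  σ[b<=8](σ[b>=6](R)) → 1

== RESULT ==
b | x
8 | p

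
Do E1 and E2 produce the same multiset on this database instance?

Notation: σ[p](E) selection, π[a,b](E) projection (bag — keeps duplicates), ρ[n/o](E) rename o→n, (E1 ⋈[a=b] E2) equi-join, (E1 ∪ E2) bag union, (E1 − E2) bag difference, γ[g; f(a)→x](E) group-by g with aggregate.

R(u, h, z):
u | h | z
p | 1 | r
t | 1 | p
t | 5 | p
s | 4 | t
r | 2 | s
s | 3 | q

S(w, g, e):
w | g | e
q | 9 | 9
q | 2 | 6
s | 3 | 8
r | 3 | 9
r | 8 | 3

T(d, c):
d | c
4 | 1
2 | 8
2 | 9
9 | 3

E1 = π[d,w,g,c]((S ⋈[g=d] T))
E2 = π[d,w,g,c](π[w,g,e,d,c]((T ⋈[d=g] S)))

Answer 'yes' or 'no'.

E1 row counts bottom-up:
  S → 5
  T → 4
  (S ⋈[g=d] T) → 3
  π[d,w,g,c]((S ⋈[g=d] T)) → 3
E2 row counts bottom-up:
  T → 4
  S → 5
  (T ⋈[d=g] S) → 3
  π[w,g,e,d,c]((T ⋈[d=g] S)) → 3
  π[d,w,g,c](π[w,g,e,d,c]((T ⋈[d=g] S))) → 3

E1 and E2 produce the same multiset:
d | w | g | c
2 | q | 2 | 8
2 | q | 2 | 9
9 | q | 9 | 3

yes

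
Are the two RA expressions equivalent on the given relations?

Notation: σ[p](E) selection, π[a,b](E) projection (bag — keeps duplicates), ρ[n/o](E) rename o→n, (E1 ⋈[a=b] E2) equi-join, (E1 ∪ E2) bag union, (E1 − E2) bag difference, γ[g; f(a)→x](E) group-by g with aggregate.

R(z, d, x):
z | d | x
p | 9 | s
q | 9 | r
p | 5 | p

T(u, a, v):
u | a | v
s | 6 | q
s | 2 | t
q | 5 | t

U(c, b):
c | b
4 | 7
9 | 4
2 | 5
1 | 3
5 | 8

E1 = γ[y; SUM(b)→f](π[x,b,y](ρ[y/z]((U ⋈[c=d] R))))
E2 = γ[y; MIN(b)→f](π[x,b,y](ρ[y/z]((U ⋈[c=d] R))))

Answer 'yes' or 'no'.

E1 stepwise |·|:
  U → 5
  R → 3
  (U ⋈[c=d] R) → 3
  ρ[y/z]((U ⋈[c=d] R)) → 3
  π[x,b,y](ρ[y/z]((U ⋈[c=d] R))) → 3
  γ[y; SUM(b)→f](π[x,b,y](ρ[y/z]((U ⋈[c=d] R)))) → 2
E2 stepwise |·|:
  U → 5
  R → 3
  (U ⋈[c=d] R) → 3
  ρ[y/z]((U ⋈[c=d] R)) → 3
  π[x,b,y](ρ[y/z]((U ⋈[c=d] R))) → 3
  γ[y; MIN(b)→f](π[x,b,y](ρ[y/z]((U ⋈[c=d] R)))) → 2

E1 result:
y | f
p | 12
q | 4
E2 result:
y | f
p | 4
q | 4
Witness: ('p', 4) appears 0× in E1 but 1× in E2.

no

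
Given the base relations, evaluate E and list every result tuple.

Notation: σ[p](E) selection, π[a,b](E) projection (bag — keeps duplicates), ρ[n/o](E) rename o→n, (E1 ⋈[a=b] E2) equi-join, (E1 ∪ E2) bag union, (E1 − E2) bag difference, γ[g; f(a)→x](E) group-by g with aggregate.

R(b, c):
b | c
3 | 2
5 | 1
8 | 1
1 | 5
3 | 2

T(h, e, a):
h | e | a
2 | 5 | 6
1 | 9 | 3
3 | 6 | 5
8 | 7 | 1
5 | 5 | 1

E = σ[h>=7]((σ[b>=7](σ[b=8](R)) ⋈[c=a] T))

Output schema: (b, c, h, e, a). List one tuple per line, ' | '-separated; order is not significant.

Row counts bottom-up:
  R → 5
  σ[b=8](R) → 1
  σ[b>=7](σ[b=8](R)) → 1
  T → 5
  (σ[b>=7](σ[b=8](R)) ⋈[c=a] T) → 2
  σ[h>=7]((σ[b>=7](σ[b=8](R)) ⋈[c=a] T)) → 1

== RESULT ==
b | c | h | e | a
8 | 1 | 8 | 7 | 1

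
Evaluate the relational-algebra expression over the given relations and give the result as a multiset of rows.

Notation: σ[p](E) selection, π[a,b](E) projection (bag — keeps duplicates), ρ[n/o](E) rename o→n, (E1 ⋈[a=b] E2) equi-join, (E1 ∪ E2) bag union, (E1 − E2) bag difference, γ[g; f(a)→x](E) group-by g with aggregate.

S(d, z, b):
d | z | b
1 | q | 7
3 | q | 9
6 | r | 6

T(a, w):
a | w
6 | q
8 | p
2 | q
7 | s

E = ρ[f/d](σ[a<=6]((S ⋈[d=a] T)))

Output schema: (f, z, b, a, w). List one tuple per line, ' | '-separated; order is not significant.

Row counts bottom-up:
  S → 3
  T → 4
  (S ⋈[d=a] T) → 1
  σ[a<=6]((S ⋈[d=a] T)) → 1
  ρ[f/d](σ[a<=6]((S ⋈[d=a] T))) → 1

== RESULT ==
f | z | b | a | w
6 | r | 6 | 6 | q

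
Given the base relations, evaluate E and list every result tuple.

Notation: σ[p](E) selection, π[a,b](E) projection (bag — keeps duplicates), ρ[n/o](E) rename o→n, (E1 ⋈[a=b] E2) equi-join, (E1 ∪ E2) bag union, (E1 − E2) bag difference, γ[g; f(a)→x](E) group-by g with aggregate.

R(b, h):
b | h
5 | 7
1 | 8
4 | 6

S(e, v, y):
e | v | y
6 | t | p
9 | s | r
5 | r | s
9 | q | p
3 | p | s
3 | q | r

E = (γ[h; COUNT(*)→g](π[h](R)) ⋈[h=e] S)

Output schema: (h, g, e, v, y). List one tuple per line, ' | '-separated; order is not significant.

Row counts bottom-up:
  R → 3
  π[h](R) → 3
  γ[h; COUNT(*)→g](π[h](R)) → 3
  S → 6
  (γ[h; COUNT(*)→g](π[h](R)) ⋈[h=e] S) → 1

== RESULT ==
h | g | e | v | y
6 | 1 | 6 | t | p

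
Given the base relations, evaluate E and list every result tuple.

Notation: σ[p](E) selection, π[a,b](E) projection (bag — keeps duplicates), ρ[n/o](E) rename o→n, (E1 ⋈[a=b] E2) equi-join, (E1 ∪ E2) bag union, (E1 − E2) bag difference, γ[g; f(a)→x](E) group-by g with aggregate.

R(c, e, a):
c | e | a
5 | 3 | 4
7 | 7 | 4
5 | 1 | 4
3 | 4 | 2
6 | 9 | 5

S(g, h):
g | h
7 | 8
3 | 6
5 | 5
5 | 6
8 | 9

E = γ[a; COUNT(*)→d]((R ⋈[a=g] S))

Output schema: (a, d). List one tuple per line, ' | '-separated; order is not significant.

Stepwise |·|:
  R → 5
  S → 5
  (R ⋈[a=g] S) → 2
  γ[a; COUNT(*)→d]((R ⋈[a=g] S)) → 1

== RESULT ==
a | d
5 | 2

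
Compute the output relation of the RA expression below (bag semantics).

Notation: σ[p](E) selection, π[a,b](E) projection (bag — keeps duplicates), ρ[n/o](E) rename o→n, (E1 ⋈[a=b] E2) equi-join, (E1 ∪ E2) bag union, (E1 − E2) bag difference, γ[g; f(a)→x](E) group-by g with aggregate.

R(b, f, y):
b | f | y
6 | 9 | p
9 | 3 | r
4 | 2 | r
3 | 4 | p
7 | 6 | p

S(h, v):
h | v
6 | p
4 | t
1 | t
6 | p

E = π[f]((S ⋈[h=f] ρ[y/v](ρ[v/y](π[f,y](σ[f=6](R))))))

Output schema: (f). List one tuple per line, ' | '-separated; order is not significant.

Per-node cardinality:
  S → 4
  R → 5
  σ[f=6](R) → 1
  π[f,y](σ[f=6](R)) → 1
  ρ[v/y](π[f,y](σ[f=6](R))) → 1
  ρ[y/v](ρ[v/y](π[f,y](σ[f=6](R)))) → 1
  (S ⋈[h=f] ρ[y/v](ρ[v/y](π[f,y](σ[f=6](R))))) → 2
  π[f]((S ⋈[h=f] ρ[y/v](ρ[v/y](π[f,y](σ[f=6](R)))))) → 2

== RESULT ==
f
6
6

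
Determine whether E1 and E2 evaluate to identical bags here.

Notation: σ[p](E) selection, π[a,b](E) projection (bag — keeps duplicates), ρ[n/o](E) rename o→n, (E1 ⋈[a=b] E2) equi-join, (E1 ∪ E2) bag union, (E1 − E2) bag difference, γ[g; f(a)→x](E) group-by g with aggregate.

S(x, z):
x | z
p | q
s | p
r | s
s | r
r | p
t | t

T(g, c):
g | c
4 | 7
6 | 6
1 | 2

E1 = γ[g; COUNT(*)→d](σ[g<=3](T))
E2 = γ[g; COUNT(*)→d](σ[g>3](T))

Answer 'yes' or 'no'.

E1 subexpression sizes:
  T → 3
  σ[g<=3](T) → 1
  γ[g; COUNT(*)→d](σ[g<=3](T)) → 1
E2 subexpression sizes:
  T → 3
  σ[g>3](T) → 2
  γ[g; COUNT(*)→d](σ[g>3](T)) → 2

E1 result:
g | d
1 | 1
E2 result:
g | d
4 | 1
6 | 1
Witness: (6, 1) appears 0× in E1 but 1× in E2.

no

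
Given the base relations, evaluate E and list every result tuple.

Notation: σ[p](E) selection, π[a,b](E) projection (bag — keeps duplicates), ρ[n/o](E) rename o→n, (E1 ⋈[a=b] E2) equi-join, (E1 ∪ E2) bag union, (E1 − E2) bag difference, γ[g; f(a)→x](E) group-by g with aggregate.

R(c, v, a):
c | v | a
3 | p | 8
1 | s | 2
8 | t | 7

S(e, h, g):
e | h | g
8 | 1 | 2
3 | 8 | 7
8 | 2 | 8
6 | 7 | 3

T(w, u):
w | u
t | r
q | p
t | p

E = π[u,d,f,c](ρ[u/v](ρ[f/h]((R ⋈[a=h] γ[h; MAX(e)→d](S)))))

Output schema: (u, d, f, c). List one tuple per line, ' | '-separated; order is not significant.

Row counts bottom-up:
  R → 3
  S → 4
  γ[h; MAX(e)→d](S) → 4
  (R ⋈[a=h] γ[h; MAX(e)→d](S)) → 3
  ρ[f/h]((R ⋈[a=h] γ[h; MAX(e)→d](S))) → 3
  ρ[u/v](ρ[f/h]((R ⋈[a=h] γ[h; MAX(e)→d](S)))) → 3
  π[u,d,f,c](ρ[u/v](ρ[f/h]((R ⋈[a=h] γ[h; MAX(e)→d](S))))) → 3

== RESULT ==
u | d | f | c
p | 3 | 8 | 3
s | 8 | 2 | 1
t | 6 | 7 | 8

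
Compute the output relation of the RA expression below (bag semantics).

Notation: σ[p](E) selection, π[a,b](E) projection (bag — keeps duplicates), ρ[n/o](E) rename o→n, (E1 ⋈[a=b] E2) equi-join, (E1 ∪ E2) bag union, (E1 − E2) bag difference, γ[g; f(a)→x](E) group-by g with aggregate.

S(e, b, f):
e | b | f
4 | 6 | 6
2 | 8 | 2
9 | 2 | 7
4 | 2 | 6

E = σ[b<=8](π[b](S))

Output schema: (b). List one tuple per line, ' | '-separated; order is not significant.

Per-node cardinality:
  S → 4
  π[b](S) → 4
  σ[b<=8](π[b](S)) → 4

== RESULT ==
b
2
2
6
8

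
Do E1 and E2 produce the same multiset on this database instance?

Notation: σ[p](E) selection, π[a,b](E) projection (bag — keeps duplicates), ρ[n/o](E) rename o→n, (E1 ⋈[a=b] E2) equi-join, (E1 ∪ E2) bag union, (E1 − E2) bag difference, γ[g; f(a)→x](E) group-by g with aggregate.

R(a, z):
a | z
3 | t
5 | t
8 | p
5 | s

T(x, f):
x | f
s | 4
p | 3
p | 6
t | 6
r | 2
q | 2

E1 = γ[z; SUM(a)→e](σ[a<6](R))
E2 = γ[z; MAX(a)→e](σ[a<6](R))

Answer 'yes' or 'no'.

E1 stepwise |·|:
  R → 4
  σ[a<6](R) → 3
  γ[z; SUM(a)→e](σ[a<6](R)) → 2
E2 stepwise |·|:
  R → 4
  σ[a<6](R) → 3
  γ[z; MAX(a)→e](σ[a<6](R)) → 2

E1 result:
z | e
s | 5
t | 8
E2 result:
z | e
s | 5
t | 5
Witness: ('t', 8) appears 1× in E1 but 0× in E2.

no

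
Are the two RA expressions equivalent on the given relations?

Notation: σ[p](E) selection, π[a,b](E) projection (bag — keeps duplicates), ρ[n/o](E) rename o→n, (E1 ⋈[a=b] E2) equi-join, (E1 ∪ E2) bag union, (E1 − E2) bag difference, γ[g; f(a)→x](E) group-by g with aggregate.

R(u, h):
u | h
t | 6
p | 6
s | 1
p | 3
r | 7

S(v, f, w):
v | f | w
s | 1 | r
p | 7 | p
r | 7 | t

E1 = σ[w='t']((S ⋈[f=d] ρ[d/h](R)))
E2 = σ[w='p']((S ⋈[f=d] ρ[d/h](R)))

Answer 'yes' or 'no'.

E1 row counts bottom-up:
  S → 3
  R → 5
  ρ[d/h](R) → 5
  (S ⋈[f=d] ρ[d/h](R)) → 3
  σ[w='t']((S ⋈[f=d] ρ[d/h](R))) → 1
E2 row counts bottom-up:
  S → 3
  R → 5
  ρ[d/h](R) → 5
  (S ⋈[f=d] ρ[d/h](R)) → 3
  σ[w='p']((S ⋈[f=d] ρ[d/h](R))) → 1

E1 result:
v | f | w | u | d
r | 7 | t | r | 7
E2 result:
v | f | w | u | d
p | 7 | p | r | 7
Witness: ('r', 7, 't', 'r', 7) appears 1× in E1 but 0× in E2.

no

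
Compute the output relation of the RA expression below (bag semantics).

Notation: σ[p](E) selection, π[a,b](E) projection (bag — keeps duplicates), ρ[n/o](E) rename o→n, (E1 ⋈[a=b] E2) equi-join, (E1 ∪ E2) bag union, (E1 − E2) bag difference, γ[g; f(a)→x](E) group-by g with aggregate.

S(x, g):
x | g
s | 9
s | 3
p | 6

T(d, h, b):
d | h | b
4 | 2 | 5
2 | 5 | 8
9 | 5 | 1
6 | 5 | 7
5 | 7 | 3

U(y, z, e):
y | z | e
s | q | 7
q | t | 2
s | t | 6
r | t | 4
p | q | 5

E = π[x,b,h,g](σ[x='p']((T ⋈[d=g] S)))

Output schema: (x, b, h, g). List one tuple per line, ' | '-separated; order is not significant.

Subexpression sizes:
  T → 5
  S → 3
  (T ⋈[d=g] S) → 2
  σ[x='p']((T ⋈[d=g] S)) → 1
  π[x,b,h,g](σ[x='p']((T ⋈[d=g] S))) → 1

== RESULT ==
x | b | h | g
p | 7 | 5 | 6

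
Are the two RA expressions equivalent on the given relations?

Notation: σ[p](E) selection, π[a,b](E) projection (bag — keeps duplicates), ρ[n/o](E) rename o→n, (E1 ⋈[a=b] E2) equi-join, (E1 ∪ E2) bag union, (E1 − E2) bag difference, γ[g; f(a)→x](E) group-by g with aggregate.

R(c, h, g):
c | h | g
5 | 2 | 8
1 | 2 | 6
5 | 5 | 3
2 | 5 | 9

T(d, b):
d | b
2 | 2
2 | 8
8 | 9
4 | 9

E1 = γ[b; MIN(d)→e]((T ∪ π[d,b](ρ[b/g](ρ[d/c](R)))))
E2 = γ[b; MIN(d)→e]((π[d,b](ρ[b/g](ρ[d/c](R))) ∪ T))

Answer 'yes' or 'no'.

E1 row counts bottom-up:
  T → 4
  R → 4
  ρ[d/c](R) → 4
  ρ[b/g](ρ[d/c](R)) → 4
  π[d,b](ρ[b/g](ρ[d/c](R))) → 4
  (T ∪ π[d,b](ρ[b/g](ρ[d/c](R)))) → 8
  γ[b; MIN(d)→e]((T ∪ π[d,b](ρ[b/g](ρ[d/c](R))))) → 5
E2 row counts bottom-up:
  R → 4
  ρ[d/c](R) → 4
  ρ[b/g](ρ[d/c](R)) → 4
  π[d,b](ρ[b/g](ρ[d/c](R))) → 4
  T → 4
  (π[d,b](ρ[b/g](ρ[d/c](R))) ∪ T) → 8
  γ[b; MIN(d)→e]((π[d,b](ρ[b/g](ρ[d/c](R))) ∪ T)) → 5

E1 and E2 produce the same multiset:
b | e
2 | 2
3 | 5
6 | 1
8 | 2
9 | 2

yes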